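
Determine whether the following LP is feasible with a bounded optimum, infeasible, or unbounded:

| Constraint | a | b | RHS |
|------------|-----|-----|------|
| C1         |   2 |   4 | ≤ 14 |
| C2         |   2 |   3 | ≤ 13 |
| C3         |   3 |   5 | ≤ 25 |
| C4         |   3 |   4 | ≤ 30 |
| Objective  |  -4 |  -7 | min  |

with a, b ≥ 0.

Feasible with a bounded optimal solution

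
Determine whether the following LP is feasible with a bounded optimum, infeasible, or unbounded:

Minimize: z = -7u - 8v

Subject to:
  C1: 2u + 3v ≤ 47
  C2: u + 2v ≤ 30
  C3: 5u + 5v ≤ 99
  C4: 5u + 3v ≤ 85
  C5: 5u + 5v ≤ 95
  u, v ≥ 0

Feasible with a bounded optimal solution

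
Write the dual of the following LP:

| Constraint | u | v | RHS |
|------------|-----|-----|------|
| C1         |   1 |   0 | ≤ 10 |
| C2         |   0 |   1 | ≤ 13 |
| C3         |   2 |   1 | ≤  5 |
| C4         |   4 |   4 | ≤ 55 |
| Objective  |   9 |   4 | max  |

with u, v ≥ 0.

Primal max cᵀx s.t. Ax ≤ b, x ≥ 0  →  Dual min bᵀy s.t. Aᵀy ≥ c, y ≥ 0.

Minimize: z = 10y1 + 13y2 + 5y3 + 55y4

Subject to:
  y1 + 2y3 + 4y4 ≥ 9
  y2 + y3 + 4y4 ≥ 4
  y1, y2, y3, y4 ≥ 0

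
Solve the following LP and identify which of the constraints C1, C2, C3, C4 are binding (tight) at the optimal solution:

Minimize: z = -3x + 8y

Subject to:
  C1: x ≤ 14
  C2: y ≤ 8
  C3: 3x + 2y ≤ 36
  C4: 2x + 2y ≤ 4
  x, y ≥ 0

At x = 2, y = 0, compute slack b - a·x for each constraint:
  C1: 14 − 2 = 12  (slack)
  C2: 8 − 0 = 8  (slack)
  C3: 36 − 6 = 30  (slack)
  C4: 4 − 4 = 0  (binding)

Optimal: x = 2, y = 0
Binding: C4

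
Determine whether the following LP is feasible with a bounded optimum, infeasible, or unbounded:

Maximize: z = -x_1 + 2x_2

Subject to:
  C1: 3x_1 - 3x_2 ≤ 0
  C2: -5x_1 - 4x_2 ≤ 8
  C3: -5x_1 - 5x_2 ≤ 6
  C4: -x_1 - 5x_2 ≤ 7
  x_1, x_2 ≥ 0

Unbounded (objective can increase without bound)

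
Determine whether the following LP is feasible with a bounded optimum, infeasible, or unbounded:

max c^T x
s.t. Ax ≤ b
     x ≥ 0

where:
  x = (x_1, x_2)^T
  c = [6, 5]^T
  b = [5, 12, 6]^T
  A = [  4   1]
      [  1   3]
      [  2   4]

Feasible with a bounded optimal solution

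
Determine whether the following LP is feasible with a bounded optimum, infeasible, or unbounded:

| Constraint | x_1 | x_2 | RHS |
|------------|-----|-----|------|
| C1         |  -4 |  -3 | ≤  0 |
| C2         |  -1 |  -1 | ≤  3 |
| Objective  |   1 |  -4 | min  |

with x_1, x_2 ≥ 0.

Unbounded (objective can decrease without bound)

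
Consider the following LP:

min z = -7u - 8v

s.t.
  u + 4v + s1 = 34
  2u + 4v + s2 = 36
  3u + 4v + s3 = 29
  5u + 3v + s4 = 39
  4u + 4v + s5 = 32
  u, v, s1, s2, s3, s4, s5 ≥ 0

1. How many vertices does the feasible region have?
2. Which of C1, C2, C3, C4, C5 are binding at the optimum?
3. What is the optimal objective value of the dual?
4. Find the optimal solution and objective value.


1. 5
2. C3, C5
3. -61
4. u = 3, v = 5, z = -61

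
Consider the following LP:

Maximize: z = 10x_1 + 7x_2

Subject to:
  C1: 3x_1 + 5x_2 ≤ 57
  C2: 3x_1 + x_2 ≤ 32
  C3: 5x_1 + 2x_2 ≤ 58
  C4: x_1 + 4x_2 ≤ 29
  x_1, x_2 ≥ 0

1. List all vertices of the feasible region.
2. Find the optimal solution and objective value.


1. (0, 0), (10.67, 0), (9, 5), (0, 7.25)
2. x_1 = 9, x_2 = 5, z = 125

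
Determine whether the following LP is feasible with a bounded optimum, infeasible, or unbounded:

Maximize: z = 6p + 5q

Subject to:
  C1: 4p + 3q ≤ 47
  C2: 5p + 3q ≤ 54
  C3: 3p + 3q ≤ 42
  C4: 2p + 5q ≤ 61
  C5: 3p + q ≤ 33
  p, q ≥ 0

Feasible with a bounded optimal solution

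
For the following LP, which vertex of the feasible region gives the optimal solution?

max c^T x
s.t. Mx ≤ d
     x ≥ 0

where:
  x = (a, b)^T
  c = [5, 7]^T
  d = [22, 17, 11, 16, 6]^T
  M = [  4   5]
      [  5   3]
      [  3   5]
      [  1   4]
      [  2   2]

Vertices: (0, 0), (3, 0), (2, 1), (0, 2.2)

Evaluate the objective at each vertex of the feasible region:
  z(0, 0) = 0
  z(3, 0) = 15
  z(2, 1) = 17  ←
  z(0, 2.2) = 15.4
The maximum is at a = 2, b = 1.

(2, 1)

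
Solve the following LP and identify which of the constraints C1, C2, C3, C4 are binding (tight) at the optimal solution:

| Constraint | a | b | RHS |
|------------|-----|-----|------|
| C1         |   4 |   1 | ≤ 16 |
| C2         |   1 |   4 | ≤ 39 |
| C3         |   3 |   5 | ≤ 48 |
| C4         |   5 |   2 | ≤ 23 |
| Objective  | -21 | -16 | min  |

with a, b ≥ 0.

At a = 1, b = 9, compute slack b - a·x for each constraint:
  C1: 16 − 13 = 3  (slack)
  C2: 39 − 37 = 2  (slack)
  C3: 48 − 48 = 0  (binding)
  C4: 23 − 23 = 0  (binding)

Optimal: a = 1, b = 9
Binding: C3, C4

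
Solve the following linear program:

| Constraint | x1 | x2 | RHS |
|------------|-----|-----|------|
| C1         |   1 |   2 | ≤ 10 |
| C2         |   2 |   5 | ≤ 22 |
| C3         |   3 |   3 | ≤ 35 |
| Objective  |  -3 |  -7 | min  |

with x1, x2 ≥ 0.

Evaluate the objective at each vertex of the feasible region:
  z(0, 0) = 0
  z(10, 0) = -30
  z(6, 2) = -32  ←
  z(0, 4.4) = -30.8
The minimum is at x1 = 6, x2 = 2.

x1 = 6, x2 = 2, z = -32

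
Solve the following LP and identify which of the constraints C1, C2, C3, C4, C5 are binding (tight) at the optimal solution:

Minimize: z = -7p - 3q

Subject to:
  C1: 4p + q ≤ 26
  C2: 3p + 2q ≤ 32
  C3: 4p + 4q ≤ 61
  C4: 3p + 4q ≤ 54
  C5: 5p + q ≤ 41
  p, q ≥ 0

At p = 4, q = 10, compute slack b - a·x for each constraint:
  C1: 26 − 26 = 0  (binding)
  C2: 32 − 32 = 0  (binding)
  C3: 61 − 56 = 5  (slack)
  C4: 54 − 52 = 2  (slack)
  C5: 41 − 30 = 11  (slack)

Optimal: p = 4, q = 10
Binding: C1, C2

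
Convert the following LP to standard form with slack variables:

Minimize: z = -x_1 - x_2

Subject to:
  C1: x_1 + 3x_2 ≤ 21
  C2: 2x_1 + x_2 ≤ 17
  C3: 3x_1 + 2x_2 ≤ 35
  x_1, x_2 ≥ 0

min z = -x_1 - x_2

s.t.
  x_1 + 3x_2 + s1 = 21
  2x_1 + x_2 + s2 = 17
  3x_1 + 2x_2 + s3 = 35
  x_1, x_2, s1, s2, s3 ≥ 0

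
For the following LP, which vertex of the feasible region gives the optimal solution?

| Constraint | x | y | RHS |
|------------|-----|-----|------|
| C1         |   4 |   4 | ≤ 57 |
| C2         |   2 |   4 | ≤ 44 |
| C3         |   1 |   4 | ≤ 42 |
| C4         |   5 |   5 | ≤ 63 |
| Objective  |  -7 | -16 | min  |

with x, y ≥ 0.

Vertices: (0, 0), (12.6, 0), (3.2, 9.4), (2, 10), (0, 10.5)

Evaluate the objective at each vertex of the feasible region:
  z(0, 0) = 0
  z(12.6, 0) = -88.2
  z(3.2, 9.4) = -172.8
  z(2, 10) = -174  ←
  z(0, 10.5) = -168
The minimum is at x = 2, y = 10.

(2, 10)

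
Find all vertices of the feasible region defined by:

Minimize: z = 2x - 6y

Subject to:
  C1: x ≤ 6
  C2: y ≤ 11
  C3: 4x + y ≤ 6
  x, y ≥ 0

(0, 0), (1.5, 0), (0, 6)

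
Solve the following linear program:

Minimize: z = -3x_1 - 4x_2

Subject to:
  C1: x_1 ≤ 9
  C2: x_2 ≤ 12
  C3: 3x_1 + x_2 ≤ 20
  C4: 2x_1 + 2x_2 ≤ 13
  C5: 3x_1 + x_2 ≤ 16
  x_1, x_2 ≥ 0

Evaluate the objective at each vertex of the feasible region:
  z(0, 0) = 0
  z(5.333, 0) = -16
  z(4.75, 1.75) = -21.25
  z(0, 6.5) = -26  ←
The minimum is at x_1 = 0, x_2 = 6.5.

x_1 = 0, x_2 = 6.5, z = -26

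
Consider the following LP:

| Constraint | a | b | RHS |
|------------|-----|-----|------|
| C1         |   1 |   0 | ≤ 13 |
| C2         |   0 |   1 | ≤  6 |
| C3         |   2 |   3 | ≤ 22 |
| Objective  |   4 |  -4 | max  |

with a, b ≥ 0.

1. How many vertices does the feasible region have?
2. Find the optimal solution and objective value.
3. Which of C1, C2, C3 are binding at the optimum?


1. 4
2. a = 11, b = 0, z = 44
3. C3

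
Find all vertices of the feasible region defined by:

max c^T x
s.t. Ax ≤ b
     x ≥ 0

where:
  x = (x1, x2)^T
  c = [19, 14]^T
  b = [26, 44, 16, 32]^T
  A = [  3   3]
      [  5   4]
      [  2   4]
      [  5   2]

(0, 0), (6.4, 0), (6, 1), (0, 4)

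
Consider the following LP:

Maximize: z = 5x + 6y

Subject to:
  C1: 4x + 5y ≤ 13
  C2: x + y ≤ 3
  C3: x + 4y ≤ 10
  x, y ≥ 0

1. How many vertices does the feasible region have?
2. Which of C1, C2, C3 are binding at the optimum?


1. 5
2. C1, C2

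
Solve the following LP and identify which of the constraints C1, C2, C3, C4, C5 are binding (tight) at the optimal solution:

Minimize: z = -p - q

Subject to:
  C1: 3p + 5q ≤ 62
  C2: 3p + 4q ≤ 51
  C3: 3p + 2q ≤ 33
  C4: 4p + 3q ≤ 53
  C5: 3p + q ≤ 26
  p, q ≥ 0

At p = 5, q = 9, compute slack b - a·x for each constraint:
  C1: 62 − 60 = 2  (slack)
  C2: 51 − 51 = 0  (binding)
  C3: 33 − 33 = 0  (binding)
  C4: 53 − 47 = 6  (slack)
  C5: 26 − 24 = 2  (slack)

Optimal: p = 5, q = 9
Binding: C2, C3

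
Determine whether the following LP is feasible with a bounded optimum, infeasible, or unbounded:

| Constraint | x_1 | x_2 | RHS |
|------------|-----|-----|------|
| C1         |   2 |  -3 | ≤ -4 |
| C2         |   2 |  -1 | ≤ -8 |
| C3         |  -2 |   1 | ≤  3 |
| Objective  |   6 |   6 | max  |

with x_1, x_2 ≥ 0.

Infeasible (no feasible solution exists)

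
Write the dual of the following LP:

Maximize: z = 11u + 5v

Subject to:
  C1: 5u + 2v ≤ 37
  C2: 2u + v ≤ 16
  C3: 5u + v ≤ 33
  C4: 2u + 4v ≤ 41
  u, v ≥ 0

Primal max cᵀx s.t. Ax ≤ b, x ≥ 0  →  Dual min bᵀy s.t. Aᵀy ≥ c, y ≥ 0.

Minimize: z = 37y1 + 16y2 + 33y3 + 41y4

Subject to:
  5y1 + 2y2 + 5y3 + 2y4 ≥ 11
  2y1 + y2 + y3 + 4y4 ≥ 5
  y1, y2, y3, y4 ≥ 0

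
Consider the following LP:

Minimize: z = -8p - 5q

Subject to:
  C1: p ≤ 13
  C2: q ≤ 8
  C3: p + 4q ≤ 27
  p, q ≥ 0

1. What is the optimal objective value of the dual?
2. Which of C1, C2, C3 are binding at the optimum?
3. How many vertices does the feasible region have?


1. -121.5
2. C1, C3
3. 4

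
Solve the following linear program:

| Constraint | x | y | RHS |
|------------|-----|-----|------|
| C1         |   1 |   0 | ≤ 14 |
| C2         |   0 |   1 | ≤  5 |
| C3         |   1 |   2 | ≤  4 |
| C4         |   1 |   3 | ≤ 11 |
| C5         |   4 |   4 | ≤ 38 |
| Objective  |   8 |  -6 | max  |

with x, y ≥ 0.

Evaluate the objective at each vertex of the feasible region:
  z(0, 0) = 0
  z(4, 0) = 32  ←
  z(0, 2) = -12
The maximum is at x = 4, y = 0.

x = 4, y = 0, z = 32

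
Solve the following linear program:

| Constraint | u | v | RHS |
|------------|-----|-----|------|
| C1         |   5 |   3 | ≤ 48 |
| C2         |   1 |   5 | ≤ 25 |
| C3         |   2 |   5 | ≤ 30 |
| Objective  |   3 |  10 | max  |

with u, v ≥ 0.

Evaluate the objective at each vertex of the feasible region:
  z(0, 0) = 0
  z(9.6, 0) = 28.8
  z(7.895, 2.842) = 52.11
  z(5, 4) = 55  ←
  z(0, 5) = 50
The maximum is at u = 5, v = 4.

u = 5, v = 4, z = 55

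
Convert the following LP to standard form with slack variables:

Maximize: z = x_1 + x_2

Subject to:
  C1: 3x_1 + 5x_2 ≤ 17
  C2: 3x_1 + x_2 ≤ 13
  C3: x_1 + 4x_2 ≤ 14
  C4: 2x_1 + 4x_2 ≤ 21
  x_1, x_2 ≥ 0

max z = x_1 + x_2

s.t.
  3x_1 + 5x_2 + s1 = 17
  3x_1 + x_2 + s2 = 13
  x_1 + 4x_2 + s3 = 14
  2x_1 + 4x_2 + s4 = 21
  x_1, x_2, s1, s2, s3, s4 ≥ 0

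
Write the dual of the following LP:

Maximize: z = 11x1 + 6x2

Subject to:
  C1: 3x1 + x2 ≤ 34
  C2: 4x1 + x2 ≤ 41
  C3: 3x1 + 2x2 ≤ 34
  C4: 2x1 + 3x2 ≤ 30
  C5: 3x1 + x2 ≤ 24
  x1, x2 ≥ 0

Primal max cᵀx s.t. Ax ≤ b, x ≥ 0  →  Dual min bᵀy s.t. Aᵀy ≥ c, y ≥ 0.

Minimize: z = 34y1 + 41y2 + 34y3 + 30y4 + 24y5

Subject to:
  3y1 + 4y2 + 3y3 + 2y4 + 3y5 ≥ 11
  y1 + y2 + 2y3 + 3y4 + y5 ≥ 6
  y1, y2, y3, y4, y5 ≥ 0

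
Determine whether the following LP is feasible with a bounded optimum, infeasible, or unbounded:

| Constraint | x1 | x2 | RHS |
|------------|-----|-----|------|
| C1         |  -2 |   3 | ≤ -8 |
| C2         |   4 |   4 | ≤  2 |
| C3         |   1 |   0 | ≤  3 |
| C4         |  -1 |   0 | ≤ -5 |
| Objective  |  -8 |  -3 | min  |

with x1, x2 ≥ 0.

Infeasible (no feasible solution exists)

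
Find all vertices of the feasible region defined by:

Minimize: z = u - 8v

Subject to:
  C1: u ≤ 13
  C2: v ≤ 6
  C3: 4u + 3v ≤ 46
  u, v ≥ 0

(0, 0), (11.5, 0), (7, 6), (0, 6)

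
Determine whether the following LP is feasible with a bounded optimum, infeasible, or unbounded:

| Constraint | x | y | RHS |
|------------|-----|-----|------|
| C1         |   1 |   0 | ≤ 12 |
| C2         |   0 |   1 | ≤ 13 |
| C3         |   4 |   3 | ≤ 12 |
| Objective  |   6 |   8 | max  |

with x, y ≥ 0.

Feasible with a bounded optimal solution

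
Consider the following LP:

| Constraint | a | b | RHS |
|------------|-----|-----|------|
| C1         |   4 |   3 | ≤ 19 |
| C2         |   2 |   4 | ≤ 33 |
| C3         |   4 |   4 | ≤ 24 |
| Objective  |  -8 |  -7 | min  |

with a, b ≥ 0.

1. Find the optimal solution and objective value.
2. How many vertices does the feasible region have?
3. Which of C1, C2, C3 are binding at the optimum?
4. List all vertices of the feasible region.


1. a = 1, b = 5, z = -43
2. 4
3. C1, C3
4. (0, 0), (4.75, 0), (1, 5), (0, 6)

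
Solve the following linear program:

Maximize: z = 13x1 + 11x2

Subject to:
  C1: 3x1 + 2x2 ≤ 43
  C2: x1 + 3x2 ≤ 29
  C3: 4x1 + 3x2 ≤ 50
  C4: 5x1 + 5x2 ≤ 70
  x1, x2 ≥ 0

Evaluate the objective at each vertex of the feasible region:
  z(0, 0) = 0
  z(12.5, 0) = 162.5
  z(8, 6) = 170  ←
  z(6.5, 7.5) = 167
  z(0, 9.667) = 106.3
The maximum is at x1 = 8, x2 = 6.

x1 = 8, x2 = 6, z = 170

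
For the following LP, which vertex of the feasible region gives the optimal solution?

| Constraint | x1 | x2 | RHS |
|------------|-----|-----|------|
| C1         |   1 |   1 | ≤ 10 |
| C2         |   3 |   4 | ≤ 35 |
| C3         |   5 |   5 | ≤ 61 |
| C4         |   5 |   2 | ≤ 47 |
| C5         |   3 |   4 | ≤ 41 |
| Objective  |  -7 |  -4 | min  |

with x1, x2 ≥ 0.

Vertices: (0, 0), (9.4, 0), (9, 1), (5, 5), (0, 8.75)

Evaluate the objective at each vertex of the feasible region:
  z(0, 0) = 0
  z(9.4, 0) = -65.8
  z(9, 1) = -67  ←
  z(5, 5) = -55
  z(0, 8.75) = -35
The minimum is at x1 = 9, x2 = 1.

(9, 1)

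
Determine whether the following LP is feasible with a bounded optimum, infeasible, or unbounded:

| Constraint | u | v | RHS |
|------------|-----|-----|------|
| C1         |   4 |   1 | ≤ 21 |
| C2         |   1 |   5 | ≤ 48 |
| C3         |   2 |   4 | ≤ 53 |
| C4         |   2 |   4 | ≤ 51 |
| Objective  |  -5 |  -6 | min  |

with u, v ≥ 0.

Feasible with a bounded optimal solution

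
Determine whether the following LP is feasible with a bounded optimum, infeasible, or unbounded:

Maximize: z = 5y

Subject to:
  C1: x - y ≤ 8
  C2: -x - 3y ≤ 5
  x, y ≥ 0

Unbounded (objective can increase without bound)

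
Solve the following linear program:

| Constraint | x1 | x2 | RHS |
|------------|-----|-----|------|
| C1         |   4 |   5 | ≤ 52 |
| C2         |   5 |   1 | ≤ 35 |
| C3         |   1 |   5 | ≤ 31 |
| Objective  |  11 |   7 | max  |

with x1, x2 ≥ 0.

Evaluate the objective at each vertex of the feasible region:
  z(0, 0) = 0
  z(7, 0) = 77
  z(6, 5) = 101  ←
  z(0, 6.2) = 43.4
The maximum is at x1 = 6, x2 = 5.

x1 = 6, x2 = 5, z = 101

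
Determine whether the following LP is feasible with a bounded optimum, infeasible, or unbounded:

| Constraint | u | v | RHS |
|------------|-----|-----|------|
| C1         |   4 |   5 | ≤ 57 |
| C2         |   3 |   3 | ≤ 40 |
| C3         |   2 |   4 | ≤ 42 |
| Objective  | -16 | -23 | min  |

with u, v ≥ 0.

Feasible with a bounded optimal solution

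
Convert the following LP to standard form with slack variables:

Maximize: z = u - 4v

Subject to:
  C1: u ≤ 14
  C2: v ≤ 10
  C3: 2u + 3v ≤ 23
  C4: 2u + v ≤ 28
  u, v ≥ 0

max z = u - 4v

s.t.
  u + s1 = 14
  v + s2 = 10
  2u + 3v + s3 = 23
  2u + v + s4 = 28
  u, v, s1, s2, s3, s4 ≥ 0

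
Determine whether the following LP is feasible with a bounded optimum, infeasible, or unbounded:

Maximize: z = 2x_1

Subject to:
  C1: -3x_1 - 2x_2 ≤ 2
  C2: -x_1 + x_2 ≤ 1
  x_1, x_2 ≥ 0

Unbounded (objective can increase without bound)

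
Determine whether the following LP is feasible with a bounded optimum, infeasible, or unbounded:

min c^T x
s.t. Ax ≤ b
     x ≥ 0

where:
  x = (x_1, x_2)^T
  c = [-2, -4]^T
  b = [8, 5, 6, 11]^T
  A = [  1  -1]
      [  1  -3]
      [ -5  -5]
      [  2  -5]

Unbounded (objective can decrease without bound)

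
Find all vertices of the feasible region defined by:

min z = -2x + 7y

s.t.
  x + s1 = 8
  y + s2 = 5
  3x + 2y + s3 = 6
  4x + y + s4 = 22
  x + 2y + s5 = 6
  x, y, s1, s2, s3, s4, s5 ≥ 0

(0, 0), (2, 0), (0, 3)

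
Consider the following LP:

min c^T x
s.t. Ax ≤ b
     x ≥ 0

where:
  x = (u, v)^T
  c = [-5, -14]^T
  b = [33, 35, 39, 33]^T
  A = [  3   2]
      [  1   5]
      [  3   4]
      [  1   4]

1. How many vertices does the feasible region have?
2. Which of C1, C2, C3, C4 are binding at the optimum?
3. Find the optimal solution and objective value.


1. 5
2. C2, C3
3. u = 5, v = 6, z = -109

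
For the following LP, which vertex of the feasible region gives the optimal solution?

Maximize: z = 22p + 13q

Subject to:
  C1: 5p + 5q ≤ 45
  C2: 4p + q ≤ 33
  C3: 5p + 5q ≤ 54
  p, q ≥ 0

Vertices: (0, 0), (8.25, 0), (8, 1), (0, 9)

Evaluate the objective at each vertex of the feasible region:
  z(0, 0) = 0
  z(8.25, 0) = 181.5
  z(8, 1) = 189  ←
  z(0, 9) = 117
The maximum is at p = 8, q = 1.

(8, 1)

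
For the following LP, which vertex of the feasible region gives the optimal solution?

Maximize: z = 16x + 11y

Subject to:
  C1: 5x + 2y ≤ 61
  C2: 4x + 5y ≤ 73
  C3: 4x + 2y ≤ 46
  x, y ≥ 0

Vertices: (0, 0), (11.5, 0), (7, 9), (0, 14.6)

Evaluate the objective at each vertex of the feasible region:
  z(0, 0) = 0
  z(11.5, 0) = 184
  z(7, 9) = 211  ←
  z(0, 14.6) = 160.6
The maximum is at x = 7, y = 9.

(7, 9)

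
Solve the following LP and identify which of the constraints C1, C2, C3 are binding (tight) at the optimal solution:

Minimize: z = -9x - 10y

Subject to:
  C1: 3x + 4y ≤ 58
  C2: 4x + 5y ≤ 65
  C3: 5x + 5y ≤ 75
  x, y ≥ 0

At x = 10, y = 5, compute slack b - a·x for each constraint:
  C1: 58 − 50 = 8  (slack)
  C2: 65 − 65 = 0  (binding)
  C3: 75 − 75 = 0  (binding)

Optimal: x = 10, y = 5
Binding: C2, C3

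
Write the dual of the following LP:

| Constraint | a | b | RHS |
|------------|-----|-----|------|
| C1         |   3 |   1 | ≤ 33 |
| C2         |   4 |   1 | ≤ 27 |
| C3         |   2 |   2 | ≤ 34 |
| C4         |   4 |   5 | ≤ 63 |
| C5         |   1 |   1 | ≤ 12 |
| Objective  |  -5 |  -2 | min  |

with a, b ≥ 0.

Primal min cᵀx s.t. Ax ≤ b, x ≥ 0  →  Dual max −bᵀy s.t. Aᵀy ≥ −c, y ≥ 0.

Maximize: z = -33y1 - 27y2 - 34y3 - 63y4 - 12y5

Subject to:
  3y1 + 4y2 + 2y3 + 4y4 + y5 ≥ 5
  y1 + y2 + 2y3 + 5y4 + y5 ≥ 2
  y1, y2, y3, y4, y5 ≥ 0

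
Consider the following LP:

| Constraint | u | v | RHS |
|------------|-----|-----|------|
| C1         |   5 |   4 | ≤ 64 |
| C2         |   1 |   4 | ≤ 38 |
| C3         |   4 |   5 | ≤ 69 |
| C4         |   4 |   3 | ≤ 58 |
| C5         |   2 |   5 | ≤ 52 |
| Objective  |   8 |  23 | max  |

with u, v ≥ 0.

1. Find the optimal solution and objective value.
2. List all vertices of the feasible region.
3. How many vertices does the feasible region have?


1. u = 6, v = 8, z = 232
2. (0, 0), (12.8, 0), (6.588, 7.765), (6, 8), (0, 9.5)
3. 5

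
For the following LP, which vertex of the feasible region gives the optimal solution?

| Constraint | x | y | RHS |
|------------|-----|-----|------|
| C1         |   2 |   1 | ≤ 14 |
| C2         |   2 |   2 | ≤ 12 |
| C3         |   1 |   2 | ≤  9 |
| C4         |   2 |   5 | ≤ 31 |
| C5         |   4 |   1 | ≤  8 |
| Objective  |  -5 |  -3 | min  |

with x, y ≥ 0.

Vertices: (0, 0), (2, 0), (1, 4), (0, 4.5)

Evaluate the objective at each vertex of the feasible region:
  z(0, 0) = 0
  z(2, 0) = -10
  z(1, 4) = -17  ←
  z(0, 4.5) = -13.5
The minimum is at x = 1, y = 4.

(1, 4)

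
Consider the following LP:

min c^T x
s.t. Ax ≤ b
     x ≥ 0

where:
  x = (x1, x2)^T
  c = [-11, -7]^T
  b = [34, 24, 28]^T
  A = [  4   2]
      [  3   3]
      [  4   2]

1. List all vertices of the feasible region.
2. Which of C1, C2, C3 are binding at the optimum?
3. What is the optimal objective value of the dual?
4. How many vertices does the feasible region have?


1. (0, 0), (7, 0), (6, 2), (0, 8)
2. C2, C3
3. -80
4. 4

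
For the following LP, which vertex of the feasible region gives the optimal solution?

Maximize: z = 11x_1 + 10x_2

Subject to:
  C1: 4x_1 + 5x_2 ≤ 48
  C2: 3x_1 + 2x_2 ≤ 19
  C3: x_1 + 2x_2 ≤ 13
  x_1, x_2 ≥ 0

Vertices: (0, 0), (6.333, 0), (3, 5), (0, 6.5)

Evaluate the objective at each vertex of the feasible region:
  z(0, 0) = 0
  z(6.333, 0) = 69.67
  z(3, 5) = 83  ←
  z(0, 6.5) = 65
The maximum is at x_1 = 3, x_2 = 5.

(3, 5)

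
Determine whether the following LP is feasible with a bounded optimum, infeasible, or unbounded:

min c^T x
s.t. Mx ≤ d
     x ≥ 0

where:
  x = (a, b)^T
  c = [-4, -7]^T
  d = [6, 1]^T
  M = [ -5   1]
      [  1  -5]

Unbounded (objective can decrease without bound)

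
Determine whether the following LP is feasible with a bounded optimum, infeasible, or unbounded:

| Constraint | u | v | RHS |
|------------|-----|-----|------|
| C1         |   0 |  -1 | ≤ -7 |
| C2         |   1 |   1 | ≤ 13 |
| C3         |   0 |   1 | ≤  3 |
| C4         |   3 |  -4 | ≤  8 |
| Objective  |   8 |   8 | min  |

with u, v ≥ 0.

Infeasible (no feasible solution exists)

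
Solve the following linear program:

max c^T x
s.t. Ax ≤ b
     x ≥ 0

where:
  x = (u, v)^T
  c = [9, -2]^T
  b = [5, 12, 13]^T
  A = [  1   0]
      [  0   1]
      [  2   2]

Evaluate the objective at each vertex of the feasible region:
  z(0, 0) = 0
  z(5, 0) = 45  ←
  z(5, 1.5) = 42
  z(0, 6.5) = -13
The maximum is at u = 5, v = 0.

u = 5, v = 0, z = 45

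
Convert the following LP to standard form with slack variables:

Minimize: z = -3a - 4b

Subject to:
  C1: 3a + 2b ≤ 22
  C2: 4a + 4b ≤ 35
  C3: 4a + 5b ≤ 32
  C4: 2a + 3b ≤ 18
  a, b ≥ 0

min z = -3a - 4b

s.t.
  3a + 2b + s1 = 22
  4a + 4b + s2 = 35
  4a + 5b + s3 = 32
  2a + 3b + s4 = 18
  a, b, s1, s2, s3, s4 ≥ 0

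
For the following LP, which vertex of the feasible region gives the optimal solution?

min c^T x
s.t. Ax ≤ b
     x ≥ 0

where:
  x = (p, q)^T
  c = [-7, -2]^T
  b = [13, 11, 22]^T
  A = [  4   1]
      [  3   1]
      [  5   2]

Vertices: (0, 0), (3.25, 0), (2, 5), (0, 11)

Evaluate the objective at each vertex of the feasible region:
  z(0, 0) = 0
  z(3.25, 0) = -22.75
  z(2, 5) = -24  ←
  z(0, 11) = -22
The minimum is at p = 2, q = 5.

(2, 5)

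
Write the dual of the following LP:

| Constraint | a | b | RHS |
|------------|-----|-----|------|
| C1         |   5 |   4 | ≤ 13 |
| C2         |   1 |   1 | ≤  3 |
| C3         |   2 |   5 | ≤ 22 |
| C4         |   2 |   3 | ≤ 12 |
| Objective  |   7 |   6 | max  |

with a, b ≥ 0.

Primal max cᵀx s.t. Ax ≤ b, x ≥ 0  →  Dual min bᵀy s.t. Aᵀy ≥ c, y ≥ 0.

Minimize: z = 13y1 + 3y2 + 22y3 + 12y4

Subject to:
  5y1 + y2 + 2y3 + 2y4 ≥ 7
  4y1 + y2 + 5y3 + 3y4 ≥ 6
  y1, y2, y3, y4 ≥ 0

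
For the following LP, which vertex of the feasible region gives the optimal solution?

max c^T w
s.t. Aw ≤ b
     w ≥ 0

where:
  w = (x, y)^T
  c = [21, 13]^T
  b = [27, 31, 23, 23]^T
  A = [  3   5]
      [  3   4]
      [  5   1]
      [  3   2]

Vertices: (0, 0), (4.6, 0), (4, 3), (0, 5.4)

Evaluate the objective at each vertex of the feasible region:
  z(0, 0) = 0
  z(4.6, 0) = 96.6
  z(4, 3) = 123  ←
  z(0, 5.4) = 70.2
The maximum is at x = 4, y = 3.

(4, 3)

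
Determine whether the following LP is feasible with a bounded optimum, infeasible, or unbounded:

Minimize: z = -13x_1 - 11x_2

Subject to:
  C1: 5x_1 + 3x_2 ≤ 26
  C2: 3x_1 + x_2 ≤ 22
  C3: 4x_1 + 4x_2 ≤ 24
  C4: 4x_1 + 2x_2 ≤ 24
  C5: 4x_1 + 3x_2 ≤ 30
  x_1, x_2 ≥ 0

Feasible with a bounded optimal solution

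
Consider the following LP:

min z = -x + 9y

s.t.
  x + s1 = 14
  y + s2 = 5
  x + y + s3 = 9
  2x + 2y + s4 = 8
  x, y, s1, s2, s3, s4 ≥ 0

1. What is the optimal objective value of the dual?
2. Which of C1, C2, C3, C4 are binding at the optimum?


1. -4
2. C4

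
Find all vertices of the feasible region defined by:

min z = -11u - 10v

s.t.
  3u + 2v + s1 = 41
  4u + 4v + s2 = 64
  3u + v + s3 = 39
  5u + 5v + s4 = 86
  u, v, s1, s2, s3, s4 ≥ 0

(0, 0), (13, 0), (12.33, 2), (9, 7), (0, 16)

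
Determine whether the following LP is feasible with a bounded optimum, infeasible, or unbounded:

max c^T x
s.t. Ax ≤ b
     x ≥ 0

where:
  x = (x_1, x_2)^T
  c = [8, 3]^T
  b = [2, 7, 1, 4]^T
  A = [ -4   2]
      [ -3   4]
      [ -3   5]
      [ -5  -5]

Unbounded (objective can increase without bound)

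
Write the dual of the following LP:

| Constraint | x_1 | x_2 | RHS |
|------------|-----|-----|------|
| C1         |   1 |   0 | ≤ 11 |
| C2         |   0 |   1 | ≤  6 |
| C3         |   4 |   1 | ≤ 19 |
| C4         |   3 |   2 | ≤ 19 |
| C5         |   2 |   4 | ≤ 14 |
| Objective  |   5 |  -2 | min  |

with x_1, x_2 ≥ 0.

Primal min cᵀx s.t. Ax ≤ b, x ≥ 0  →  Dual max −bᵀy s.t. Aᵀy ≥ −c, y ≥ 0.

Maximize: z = -11y1 - 6y2 - 19y3 - 19y4 - 14y5

Subject to:
  y1 + 4y3 + 3y4 + 2y5 ≥ -5
  y2 + y3 + 2y4 + 4y5 ≥ 2
  y1, y2, y3, y4, y5 ≥ 0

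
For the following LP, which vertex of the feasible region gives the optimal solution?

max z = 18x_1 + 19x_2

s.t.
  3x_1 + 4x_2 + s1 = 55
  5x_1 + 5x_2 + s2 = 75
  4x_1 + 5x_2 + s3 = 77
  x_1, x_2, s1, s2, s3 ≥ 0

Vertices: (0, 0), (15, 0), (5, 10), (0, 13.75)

Evaluate the objective at each vertex of the feasible region:
  z(0, 0) = 0
  z(15, 0) = 270
  z(5, 10) = 280  ←
  z(0, 13.75) = 261.2
The maximum is at x_1 = 5, x_2 = 10.

(5, 10)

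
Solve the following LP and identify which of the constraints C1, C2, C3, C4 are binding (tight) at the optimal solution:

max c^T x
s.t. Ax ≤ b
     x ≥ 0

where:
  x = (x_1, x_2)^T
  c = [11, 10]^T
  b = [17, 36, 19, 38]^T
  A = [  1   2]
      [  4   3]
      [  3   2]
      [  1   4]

At x_1 = 1, x_2 = 8, compute slack b - a·x for each constraint:
  C1: 17 − 17 = 0  (binding)
  C2: 36 − 28 = 8  (slack)
  C3: 19 − 19 = 0  (binding)
  C4: 38 − 33 = 5  (slack)

Optimal: x_1 = 1, x_2 = 8
Binding: C1, C3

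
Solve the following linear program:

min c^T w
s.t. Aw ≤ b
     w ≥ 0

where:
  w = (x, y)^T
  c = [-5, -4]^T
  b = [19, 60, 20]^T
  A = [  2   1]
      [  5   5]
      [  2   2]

Evaluate the objective at each vertex of the feasible region:
  z(0, 0) = 0
  z(9.5, 0) = -47.5
  z(9, 1) = -49  ←
  z(0, 10) = -40
The minimum is at x = 9, y = 1.

x = 9, y = 1, z = -49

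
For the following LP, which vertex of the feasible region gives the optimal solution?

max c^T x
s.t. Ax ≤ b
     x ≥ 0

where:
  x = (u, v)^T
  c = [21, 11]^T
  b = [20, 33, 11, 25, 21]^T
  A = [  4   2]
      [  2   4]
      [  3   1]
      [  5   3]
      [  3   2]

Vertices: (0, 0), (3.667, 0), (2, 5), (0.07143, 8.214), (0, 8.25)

Evaluate the objective at each vertex of the feasible region:
  z(0, 0) = 0
  z(3.667, 0) = 77
  z(2, 5) = 97  ←
  z(0.07143, 8.214) = 91.86
  z(0, 8.25) = 90.75
The maximum is at u = 2, v = 5.

(2, 5)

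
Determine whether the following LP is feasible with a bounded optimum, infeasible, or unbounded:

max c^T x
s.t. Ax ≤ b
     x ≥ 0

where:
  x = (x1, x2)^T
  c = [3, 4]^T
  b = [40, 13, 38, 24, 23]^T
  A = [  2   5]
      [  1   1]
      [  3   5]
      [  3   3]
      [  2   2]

Feasible with a bounded optimal solution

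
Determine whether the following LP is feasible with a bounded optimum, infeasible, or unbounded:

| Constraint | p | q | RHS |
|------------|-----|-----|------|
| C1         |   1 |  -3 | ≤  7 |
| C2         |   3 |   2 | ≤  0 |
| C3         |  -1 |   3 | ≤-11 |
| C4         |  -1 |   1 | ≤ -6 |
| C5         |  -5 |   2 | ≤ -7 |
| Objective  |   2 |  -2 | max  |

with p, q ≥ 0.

Infeasible (no feasible solution exists)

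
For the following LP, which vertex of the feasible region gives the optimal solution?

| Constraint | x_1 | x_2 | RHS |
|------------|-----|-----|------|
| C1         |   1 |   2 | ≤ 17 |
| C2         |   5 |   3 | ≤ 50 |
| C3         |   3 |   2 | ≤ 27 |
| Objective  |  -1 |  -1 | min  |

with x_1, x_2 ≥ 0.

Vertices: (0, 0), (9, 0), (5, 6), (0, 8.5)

Evaluate the objective at each vertex of the feasible region:
  z(0, 0) = 0
  z(9, 0) = -9
  z(5, 6) = -11  ←
  z(0, 8.5) = -8.5
The minimum is at x_1 = 5, x_2 = 6.

(5, 6)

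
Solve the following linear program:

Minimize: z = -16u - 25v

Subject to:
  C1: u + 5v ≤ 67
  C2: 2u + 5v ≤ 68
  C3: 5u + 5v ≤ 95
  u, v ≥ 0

Evaluate the objective at each vertex of the feasible region:
  z(0, 0) = 0
  z(19, 0) = -304
  z(9, 10) = -394  ←
  z(1, 13.2) = -346
  z(0, 13.4) = -335
The minimum is at u = 9, v = 10.

u = 9, v = 10, z = -394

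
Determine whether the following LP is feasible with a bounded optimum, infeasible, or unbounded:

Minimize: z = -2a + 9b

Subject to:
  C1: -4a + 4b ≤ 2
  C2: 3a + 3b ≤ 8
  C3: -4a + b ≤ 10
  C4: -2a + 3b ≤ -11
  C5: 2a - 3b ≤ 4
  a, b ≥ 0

Infeasible (no feasible solution exists)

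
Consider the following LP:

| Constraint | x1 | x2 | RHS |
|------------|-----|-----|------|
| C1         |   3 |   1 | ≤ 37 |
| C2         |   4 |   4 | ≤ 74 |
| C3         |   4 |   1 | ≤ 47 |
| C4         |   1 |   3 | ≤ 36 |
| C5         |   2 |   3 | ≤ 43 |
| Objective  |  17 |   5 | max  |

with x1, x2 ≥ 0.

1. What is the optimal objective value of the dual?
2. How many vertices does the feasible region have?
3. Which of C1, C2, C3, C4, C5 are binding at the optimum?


1. 205
2. 6
3. C1, C3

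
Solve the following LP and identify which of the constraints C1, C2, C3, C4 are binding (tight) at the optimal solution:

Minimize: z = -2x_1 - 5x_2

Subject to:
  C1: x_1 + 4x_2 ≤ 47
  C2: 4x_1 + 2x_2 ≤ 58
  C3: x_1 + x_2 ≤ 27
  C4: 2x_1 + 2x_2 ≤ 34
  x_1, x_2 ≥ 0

At x_1 = 7, x_2 = 10, compute slack b - a·x for each constraint:
  C1: 47 − 47 = 0  (binding)
  C2: 58 − 48 = 10  (slack)
  C3: 27 − 17 = 10  (slack)
  C4: 34 − 34 = 0  (binding)

Optimal: x_1 = 7, x_2 = 10
Binding: C1, C4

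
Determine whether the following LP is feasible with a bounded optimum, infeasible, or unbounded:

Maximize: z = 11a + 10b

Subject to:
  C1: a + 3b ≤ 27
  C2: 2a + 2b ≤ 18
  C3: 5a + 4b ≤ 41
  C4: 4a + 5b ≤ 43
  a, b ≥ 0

Feasible with a bounded optimal solution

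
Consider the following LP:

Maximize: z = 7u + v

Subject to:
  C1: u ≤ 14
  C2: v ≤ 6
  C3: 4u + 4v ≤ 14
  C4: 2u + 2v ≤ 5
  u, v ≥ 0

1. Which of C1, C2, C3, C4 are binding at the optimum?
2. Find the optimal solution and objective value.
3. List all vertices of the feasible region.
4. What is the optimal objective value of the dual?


1. C4
2. u = 2.5, v = 0, z = 17.5
3. (0, 0), (2.5, 0), (0, 2.5)
4. 17.5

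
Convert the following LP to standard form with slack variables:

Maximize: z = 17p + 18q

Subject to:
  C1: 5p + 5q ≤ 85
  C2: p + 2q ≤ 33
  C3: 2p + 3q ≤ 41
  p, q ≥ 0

max z = 17p + 18q

s.t.
  5p + 5q + s1 = 85
  p + 2q + s2 = 33
  2p + 3q + s3 = 41
  p, q, s1, s2, s3 ≥ 0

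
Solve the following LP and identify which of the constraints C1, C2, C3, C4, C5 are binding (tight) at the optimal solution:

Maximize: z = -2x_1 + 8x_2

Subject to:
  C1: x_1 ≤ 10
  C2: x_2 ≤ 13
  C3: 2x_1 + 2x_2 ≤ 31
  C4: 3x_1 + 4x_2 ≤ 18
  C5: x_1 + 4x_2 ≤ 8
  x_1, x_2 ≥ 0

At x_1 = 0, x_2 = 2, compute slack b - a·x for each constraint:
  C1: 10 − 0 = 10  (slack)
  C2: 13 − 2 = 11  (slack)
  C3: 31 − 4 = 27  (slack)
  C4: 18 − 8 = 10  (slack)
  C5: 8 − 8 = 0  (binding)

Optimal: x_1 = 0, x_2 = 2
Binding: C5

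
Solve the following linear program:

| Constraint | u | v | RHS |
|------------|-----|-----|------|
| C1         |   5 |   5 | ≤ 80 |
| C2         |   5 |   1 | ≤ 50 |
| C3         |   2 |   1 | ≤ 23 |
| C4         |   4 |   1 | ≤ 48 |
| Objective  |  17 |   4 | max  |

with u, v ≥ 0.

Evaluate the objective at each vertex of the feasible region:
  z(0, 0) = 0
  z(10, 0) = 170
  z(9, 5) = 173  ←
  z(7, 9) = 155
  z(0, 16) = 64
The maximum is at u = 9, v = 5.

u = 9, v = 5, z = 173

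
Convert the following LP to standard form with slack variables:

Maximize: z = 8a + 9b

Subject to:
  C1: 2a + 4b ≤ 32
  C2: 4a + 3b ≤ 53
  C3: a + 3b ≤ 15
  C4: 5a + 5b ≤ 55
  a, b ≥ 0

max z = 8a + 9b

s.t.
  2a + 4b + s1 = 32
  4a + 3b + s2 = 53
  a + 3b + s3 = 15
  5a + 5b + s4 = 55
  a, b, s1, s2, s3, s4 ≥ 0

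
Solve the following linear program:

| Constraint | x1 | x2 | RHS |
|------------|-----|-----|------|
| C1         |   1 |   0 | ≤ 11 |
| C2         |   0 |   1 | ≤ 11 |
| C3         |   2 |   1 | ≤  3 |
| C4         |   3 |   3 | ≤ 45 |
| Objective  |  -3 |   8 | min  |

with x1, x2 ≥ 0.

Evaluate the objective at each vertex of the feasible region:
  z(0, 0) = 0
  z(1.5, 0) = -4.5  ←
  z(0, 3) = 24
The minimum is at x1 = 1.5, x2 = 0.

x1 = 1.5, x2 = 0, z = -4.5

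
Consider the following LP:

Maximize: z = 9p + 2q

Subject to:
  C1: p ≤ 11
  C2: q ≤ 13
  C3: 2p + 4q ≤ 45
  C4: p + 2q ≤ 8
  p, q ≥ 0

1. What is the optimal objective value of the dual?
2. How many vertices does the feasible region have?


1. 72
2. 3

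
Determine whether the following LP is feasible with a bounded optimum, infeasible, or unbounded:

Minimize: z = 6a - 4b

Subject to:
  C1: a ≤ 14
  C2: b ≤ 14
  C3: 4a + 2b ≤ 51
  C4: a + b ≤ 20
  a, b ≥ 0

Feasible with a bounded optimal solution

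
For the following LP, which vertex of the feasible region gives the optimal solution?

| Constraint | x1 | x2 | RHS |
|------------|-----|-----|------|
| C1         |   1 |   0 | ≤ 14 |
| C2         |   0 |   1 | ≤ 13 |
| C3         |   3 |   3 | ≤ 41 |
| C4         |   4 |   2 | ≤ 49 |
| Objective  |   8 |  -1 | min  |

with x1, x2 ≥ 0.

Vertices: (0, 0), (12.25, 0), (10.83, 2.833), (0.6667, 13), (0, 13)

Evaluate the objective at each vertex of the feasible region:
  z(0, 0) = 0
  z(12.25, 0) = 98
  z(10.83, 2.833) = 83.83
  z(0.6667, 13) = -7.667
  z(0, 13) = -13  ←
The minimum is at x1 = 0, x2 = 13.

(0, 13)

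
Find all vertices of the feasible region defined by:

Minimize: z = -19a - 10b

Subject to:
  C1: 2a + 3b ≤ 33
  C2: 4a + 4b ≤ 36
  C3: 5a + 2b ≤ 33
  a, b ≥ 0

(0, 0), (6.6, 0), (5, 4), (0, 9)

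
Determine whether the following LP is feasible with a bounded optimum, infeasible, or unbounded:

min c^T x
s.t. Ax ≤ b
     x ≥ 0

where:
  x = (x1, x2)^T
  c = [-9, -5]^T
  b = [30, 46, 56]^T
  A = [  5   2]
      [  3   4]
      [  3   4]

Feasible with a bounded optimal solution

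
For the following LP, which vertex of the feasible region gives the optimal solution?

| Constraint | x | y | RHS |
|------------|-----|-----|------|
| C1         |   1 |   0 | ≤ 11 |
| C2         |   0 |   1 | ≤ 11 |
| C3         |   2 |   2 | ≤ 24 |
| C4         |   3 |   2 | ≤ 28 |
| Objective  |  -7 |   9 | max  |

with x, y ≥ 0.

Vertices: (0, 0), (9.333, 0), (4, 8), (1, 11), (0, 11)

Evaluate the objective at each vertex of the feasible region:
  z(0, 0) = 0
  z(9.333, 0) = -65.33
  z(4, 8) = 44
  z(1, 11) = 92
  z(0, 11) = 99  ←
The maximum is at x = 0, y = 11.

(0, 11)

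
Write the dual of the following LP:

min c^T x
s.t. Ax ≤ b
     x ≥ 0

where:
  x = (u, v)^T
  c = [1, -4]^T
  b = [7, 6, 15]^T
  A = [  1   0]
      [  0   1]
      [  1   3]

Primal min cᵀx s.t. Ax ≤ b, x ≥ 0  →  Dual max −bᵀy s.t. Aᵀy ≥ −c, y ≥ 0.

Maximize: z = -7y1 - 6y2 - 15y3

Subject to:
  y1 + y3 ≥ -1
  y2 + 3y3 ≥ 4
  y1, y2, y3 ≥ 0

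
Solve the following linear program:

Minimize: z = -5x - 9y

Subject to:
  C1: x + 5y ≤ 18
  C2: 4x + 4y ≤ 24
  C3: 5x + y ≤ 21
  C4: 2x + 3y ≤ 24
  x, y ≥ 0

Evaluate the objective at each vertex of the feasible region:
  z(0, 0) = 0
  z(4.2, 0) = -21
  z(3.75, 2.25) = -39
  z(3, 3) = -42  ←
  z(0, 3.6) = -32.4
The minimum is at x = 3, y = 3.

x = 3, y = 3, z = -42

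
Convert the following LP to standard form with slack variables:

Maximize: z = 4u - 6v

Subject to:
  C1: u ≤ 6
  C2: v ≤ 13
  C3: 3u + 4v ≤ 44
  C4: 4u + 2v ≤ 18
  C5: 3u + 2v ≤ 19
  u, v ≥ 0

max z = 4u - 6v

s.t.
  u + s1 = 6
  v + s2 = 13
  3u + 4v + s3 = 44
  4u + 2v + s4 = 18
  3u + 2v + s5 = 19
  u, v, s1, s2, s3, s4, s5 ≥ 0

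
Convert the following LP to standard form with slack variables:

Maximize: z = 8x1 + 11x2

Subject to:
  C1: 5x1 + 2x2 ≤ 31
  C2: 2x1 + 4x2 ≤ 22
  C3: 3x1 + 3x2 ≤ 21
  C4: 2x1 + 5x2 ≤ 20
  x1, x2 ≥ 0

max z = 8x1 + 11x2

s.t.
  5x1 + 2x2 + s1 = 31
  2x1 + 4x2 + s2 = 22
  3x1 + 3x2 + s3 = 21
  2x1 + 5x2 + s4 = 20
  x1, x2, s1, s2, s3, s4 ≥ 0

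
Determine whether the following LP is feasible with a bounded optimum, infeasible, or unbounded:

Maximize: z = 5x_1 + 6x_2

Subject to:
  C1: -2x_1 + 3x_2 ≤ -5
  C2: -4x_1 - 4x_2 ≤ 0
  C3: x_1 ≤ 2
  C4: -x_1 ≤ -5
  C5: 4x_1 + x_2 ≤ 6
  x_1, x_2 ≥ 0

Infeasible (no feasible solution exists)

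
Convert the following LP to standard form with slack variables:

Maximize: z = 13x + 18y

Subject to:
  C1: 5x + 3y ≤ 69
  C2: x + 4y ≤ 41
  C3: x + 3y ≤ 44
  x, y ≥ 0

max z = 13x + 18y

s.t.
  5x + 3y + s1 = 69
  x + 4y + s2 = 41
  x + 3y + s3 = 44
  x, y, s1, s2, s3 ≥ 0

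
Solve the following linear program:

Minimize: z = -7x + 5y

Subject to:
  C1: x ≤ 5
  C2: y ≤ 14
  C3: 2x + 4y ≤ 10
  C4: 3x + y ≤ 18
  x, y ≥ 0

Evaluate the objective at each vertex of the feasible region:
  z(0, 0) = 0
  z(5, 0) = -35  ←
  z(0, 2.5) = 12.5
The minimum is at x = 5, y = 0.

x = 5, y = 0, z = -35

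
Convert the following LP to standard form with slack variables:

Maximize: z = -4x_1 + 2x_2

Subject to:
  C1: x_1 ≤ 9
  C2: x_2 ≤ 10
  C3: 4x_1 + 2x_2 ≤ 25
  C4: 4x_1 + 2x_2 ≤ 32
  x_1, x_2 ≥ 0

max z = -4x_1 + 2x_2

s.t.
  x_1 + s1 = 9
  x_2 + s2 = 10
  4x_1 + 2x_2 + s3 = 25
  4x_1 + 2x_2 + s4 = 32
  x_1, x_2, s1, s2, s3, s4 ≥ 0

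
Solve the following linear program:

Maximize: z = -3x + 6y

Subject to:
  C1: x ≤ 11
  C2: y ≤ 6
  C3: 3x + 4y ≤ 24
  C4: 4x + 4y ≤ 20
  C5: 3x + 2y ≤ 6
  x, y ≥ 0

Evaluate the objective at each vertex of the feasible region:
  z(0, 0) = 0
  z(2, 0) = -6
  z(0, 3) = 18  ←
The maximum is at x = 0, y = 3.

x = 0, y = 3, z = 18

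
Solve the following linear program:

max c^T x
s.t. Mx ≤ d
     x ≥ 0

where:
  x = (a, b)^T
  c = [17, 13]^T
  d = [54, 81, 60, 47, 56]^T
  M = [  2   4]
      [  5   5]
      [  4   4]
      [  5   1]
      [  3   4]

Evaluate the objective at each vertex of the feasible region:
  z(0, 0) = 0
  z(9.4, 0) = 159.8
  z(8, 7) = 227  ←
  z(4, 11) = 211
  z(2, 12.5) = 196.5
  z(0, 13.5) = 175.5
The maximum is at a = 8, b = 7.

a = 8, b = 7, z = 227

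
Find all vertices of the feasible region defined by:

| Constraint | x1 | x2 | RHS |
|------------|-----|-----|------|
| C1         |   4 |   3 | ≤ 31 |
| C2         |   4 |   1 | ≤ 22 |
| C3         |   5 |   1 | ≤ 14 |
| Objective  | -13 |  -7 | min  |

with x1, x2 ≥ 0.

(0, 0), (2.8, 0), (1, 9), (0, 10.33)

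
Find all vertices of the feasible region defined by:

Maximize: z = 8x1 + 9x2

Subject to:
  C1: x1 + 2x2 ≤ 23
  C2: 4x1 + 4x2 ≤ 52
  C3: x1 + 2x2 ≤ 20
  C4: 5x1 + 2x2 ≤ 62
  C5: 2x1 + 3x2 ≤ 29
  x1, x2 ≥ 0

(0, 0), (12.4, 0), (12, 1), (10, 3), (0, 9.667)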